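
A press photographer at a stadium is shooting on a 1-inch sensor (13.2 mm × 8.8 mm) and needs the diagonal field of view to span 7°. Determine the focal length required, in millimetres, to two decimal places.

Sensor diagonal = √(13.2² + 8.8²) = √251.6800 ≈ 15.8644 mm.
From α = 2·arctan(d/2f) we get f = d / (2·tan(α/2)).
With d = 15.8644 mm and α/2 = 3.5°, tan(α/2) ≈ 0.06116, so f ≈ 15.8644 / 0.12233 ≈ 129.6905 mm.

129.69 mm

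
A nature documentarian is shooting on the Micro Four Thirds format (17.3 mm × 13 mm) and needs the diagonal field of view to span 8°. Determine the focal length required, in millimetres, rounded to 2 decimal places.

154.73 mm

Sensor diagonal = √(17.3² + 13²) = √468.2900 ≈ 21.6400 mm.
From α = 2·arctan(d/2f) we get f = d / (2·tan(α/2)).
With d = 21.6400 mm and α/2 = 4°, tan(α/2) ≈ 0.06993, so f ≈ 21.6400 / 0.13985 ≈ 154.7333 mm.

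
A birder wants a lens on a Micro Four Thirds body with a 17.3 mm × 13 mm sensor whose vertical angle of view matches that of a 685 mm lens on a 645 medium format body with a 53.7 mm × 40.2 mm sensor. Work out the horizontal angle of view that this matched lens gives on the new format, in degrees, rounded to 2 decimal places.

Equal vertical AOV ⇒ f₂ = f₁ · 13/40.2 = 685 × 0.32338 ≈ 221.5174 mm.
Horizontal AOV on the new format = 2·arctan(17.3 / (2 × 221.5174)) = 2·arctan(0.03905) ≈ 4.4724°.

4.47°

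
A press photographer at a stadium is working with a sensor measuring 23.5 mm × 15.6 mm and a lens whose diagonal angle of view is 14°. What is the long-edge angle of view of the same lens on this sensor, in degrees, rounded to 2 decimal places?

11.68°

Sensor diagonal = √(23.5² + 15.6²) = √795.6100 ≈ 28.2066 mm.
From the diagonal AOV: f = 28.2066 / (2·tan(7°)) = 28.2066 / 0.24557 ≈ 114.8620 mm.
Long-edge AOV = 2·arctan(23.5 / (2 × 114.8620)) = 2·arctan(0.10230) ≈ 11.6817°.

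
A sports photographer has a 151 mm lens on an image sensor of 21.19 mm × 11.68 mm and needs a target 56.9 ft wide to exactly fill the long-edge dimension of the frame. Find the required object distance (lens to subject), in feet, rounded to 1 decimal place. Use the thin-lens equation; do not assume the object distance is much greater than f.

406.0 ft

W: 56.9 ft × 304.8 mm/ft = 17343.12 mm.
Magnification m = w/W = dᵢ/dₒ; combined with 1/f = 1/dₒ + 1/dᵢ this gives dₒ = f·(1 + W/w).
dₒ = 151 mm × (1 + 17343.1/21.19) = 151 × 819.4577 ≈ 123738.118 mm = 123738.118/304.8 ft = 405.965 ft.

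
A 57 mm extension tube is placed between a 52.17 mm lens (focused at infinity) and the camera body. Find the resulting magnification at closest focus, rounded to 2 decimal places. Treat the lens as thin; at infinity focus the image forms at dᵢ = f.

The tube moves the image plane from f to f + e, so dᵢ = 52.17 + 57 = 109.17 mm. Focus is achieved when 1/f = 1/dₒ + 1/dᵢ, giving dₒ = 1/(1/f − 1/(f+e)).
Magnification m = dᵢ/dₒ = (f+e)·(1/f − 1/(f+e)) = e/f = 57/52.17 ≈ 1.0926.

1.09×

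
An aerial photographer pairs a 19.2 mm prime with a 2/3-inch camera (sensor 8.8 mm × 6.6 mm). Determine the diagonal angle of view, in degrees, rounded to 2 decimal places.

Sensor diagonal = √(8.8² + 6.6²) = √121.0000 ≈ 11.0000 mm.
Angle of view α = 2·arctan(d/2f) with d = 11.0000 mm and f = 19.2 mm.
d/2f = 0.28646; arctan(0.28646) ≈ 15.9848°, so α ≈ 31.9696°.

31.97°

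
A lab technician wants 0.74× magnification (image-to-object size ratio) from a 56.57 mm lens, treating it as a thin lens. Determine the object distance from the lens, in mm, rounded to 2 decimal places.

133.02 mm

With m = dᵢ/dₒ and 1/f = 1/dₒ + 1/dᵢ, substituting dᵢ = m·dₒ gives 1/f = (1 + 1/m)/dₒ, hence dₒ = f·(1 + 1/m).
dₒ = 56.57 × (1 + 1/0.74) = 56.57 × 2.35135 ≈ 133.016 mm.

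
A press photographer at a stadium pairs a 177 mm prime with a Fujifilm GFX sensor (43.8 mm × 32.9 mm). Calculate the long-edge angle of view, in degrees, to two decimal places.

14.11°

Angle of view α = 2·arctan(w/2f) with w = 43.8 mm and f = 177 mm.
w/2f = 0.12373; arctan(0.12373) ≈ 7.0533°, so α ≈ 14.1066°.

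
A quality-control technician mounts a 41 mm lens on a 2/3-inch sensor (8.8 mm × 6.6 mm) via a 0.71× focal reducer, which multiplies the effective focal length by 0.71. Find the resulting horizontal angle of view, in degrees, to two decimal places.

17.19°

Effective focal length f = 41 × 0.71 = 29.11 mm.
α = 2·arctan(8.8 / (2 × 29.11)) = 2·arctan(0.15115) ≈ 17.1905°.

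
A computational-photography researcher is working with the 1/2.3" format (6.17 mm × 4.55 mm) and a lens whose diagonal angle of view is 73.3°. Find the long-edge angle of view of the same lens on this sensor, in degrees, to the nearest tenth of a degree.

Sensor diagonal = √(6.17² + 4.55²) = √58.7714 ≈ 7.6663 mm.
From the diagonal AOV: f = 7.6663 / (2·tan(36.65°)) = 7.6663 / 1.48804 ≈ 5.1519 mm.
Long-edge AOV = 2·arctan(6.17 / (2 × 5.1519)) = 2·arctan(0.59881) ≈ 61.8270°.

61.8°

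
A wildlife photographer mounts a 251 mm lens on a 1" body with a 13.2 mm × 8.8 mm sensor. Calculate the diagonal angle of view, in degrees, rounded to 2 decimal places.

3.62°

Sensor diagonal = √(13.2² + 8.8²) = √251.6800 ≈ 15.8644 mm.
Angle of view α = 2·arctan(d/2f) with d = 15.8644 mm and f = 251 mm.
d/2f = 0.03160; arctan(0.03160) ≈ 1.8101°, so α ≈ 3.6202°.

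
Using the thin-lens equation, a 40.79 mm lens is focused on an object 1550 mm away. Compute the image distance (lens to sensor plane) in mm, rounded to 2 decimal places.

1/dᵢ = 1/f − 1/dₒ = 1/40.79 − 1/1550 = 0.0238707 mm⁻¹.
dᵢ = 1/0.0238707 ≈ 41.8924 mm.

41.89 mm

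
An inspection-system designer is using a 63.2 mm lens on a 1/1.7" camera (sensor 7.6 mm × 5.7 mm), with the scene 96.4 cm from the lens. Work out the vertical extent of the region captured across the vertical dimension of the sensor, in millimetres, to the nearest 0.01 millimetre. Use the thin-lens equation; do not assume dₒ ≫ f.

81.24 mm

dₒ: 96.4 cm = 964 mm.
Similar triangles through the lens centre give W/dₒ = h/dᵢ; with 1/f = 1/dₒ + 1/dᵢ this gives W = h·(dₒ − f)/f.
W = 5.7 mm × (964 − 63.2) / 63.2 = 5.7 × 14.2532 ≈ 81.243 mm.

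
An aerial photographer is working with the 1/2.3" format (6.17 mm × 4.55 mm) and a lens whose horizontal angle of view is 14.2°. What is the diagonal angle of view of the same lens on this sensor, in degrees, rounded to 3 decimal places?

17.595°

From the horizontal AOV: f = 6.17 / (2·tan(7.1°)) = 6.17 / 0.24911 ≈ 24.7679 mm.
Sensor diagonal = √(6.17² + 4.55²) = √58.7714 ≈ 7.6663 mm.
Diagonal AOV = 2·arctan(7.6663 / (2 × 24.7679)) = 2·arctan(0.15476) ≈ 17.5948°.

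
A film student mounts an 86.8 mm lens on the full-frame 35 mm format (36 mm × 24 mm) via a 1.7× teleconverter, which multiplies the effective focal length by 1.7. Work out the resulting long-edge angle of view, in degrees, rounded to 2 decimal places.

13.91°

Effective focal length f = 86.8 × 1.7 = 147.56 mm.
α = 2·arctan(36 / (2 × 147.56)) = 2·arctan(0.12198) ≈ 13.9096°.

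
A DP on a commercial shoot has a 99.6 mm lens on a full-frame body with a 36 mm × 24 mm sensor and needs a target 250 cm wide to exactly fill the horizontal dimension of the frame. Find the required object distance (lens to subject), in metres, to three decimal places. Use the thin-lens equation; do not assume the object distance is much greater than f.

W: 250 cm = 2500 mm.
Magnification m = w/W = dᵢ/dₒ; combined with 1/f = 1/dₒ + 1/dᵢ this gives dₒ = f·(1 + W/w).
dₒ = 99.6 mm × (1 + 2500/36) = 99.6 × 70.4444 ≈ 7016.267 mm = 7.01627 m.

7.016 m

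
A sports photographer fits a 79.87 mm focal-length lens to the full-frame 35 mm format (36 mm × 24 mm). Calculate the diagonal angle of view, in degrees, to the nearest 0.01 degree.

30.31°

Sensor diagonal = √(36² + 24²) = √1872.0000 ≈ 43.2666 mm.
Angle of view α = 2·arctan(d/2f) with d = 43.2666 mm and f = 79.87 mm.
d/2f = 0.27086; arctan(0.27086) ≈ 15.1553°, so α ≈ 30.3106°.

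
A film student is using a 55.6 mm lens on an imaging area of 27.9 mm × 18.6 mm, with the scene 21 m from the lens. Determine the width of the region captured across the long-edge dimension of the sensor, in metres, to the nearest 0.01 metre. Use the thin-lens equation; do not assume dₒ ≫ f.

10.51 m

dₒ: 21 m = 21000 mm.
Similar triangles through the lens centre give W/dₒ = w/dᵢ; with 1/f = 1/dₒ + 1/dᵢ this gives W = w·(dₒ − f)/f.
W = 27.9 mm × (21000 − 55.6) / 55.6 = 27.9 × 376.6978 ≈ 10509.870 mm = 10.5099 m.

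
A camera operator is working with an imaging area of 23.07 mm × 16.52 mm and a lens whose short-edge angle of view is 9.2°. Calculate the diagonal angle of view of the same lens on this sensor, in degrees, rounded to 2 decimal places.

From the short-edge AOV: f = 16.52 / (2·tan(4.6°)) = 16.52 / 0.16092 ≈ 102.6621 mm.
Sensor diagonal = √(23.07² + 16.52²) = √805.1353 ≈ 28.3749 mm.
Diagonal AOV = 2·arctan(28.3749 / (2 × 102.6621)) = 2·arctan(0.13820) ≈ 15.7364°.

15.74°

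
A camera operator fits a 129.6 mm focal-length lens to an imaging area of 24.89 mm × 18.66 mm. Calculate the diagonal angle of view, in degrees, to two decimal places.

13.69°

Sensor diagonal = √(24.89² + 18.66²) = √967.7077 ≈ 31.1080 mm.
Angle of view α = 2·arctan(d/2f) with d = 31.1080 mm and f = 129.6 mm.
d/2f = 0.12002; arctan(0.12002) ≈ 6.8436°, so α ≈ 13.6873°.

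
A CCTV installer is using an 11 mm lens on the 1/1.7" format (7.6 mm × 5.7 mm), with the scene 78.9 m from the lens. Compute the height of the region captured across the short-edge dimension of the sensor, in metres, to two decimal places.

dₒ: 78.9 m = 78900 mm.
Similar triangles through the lens centre give W/dₒ = h/dᵢ; with 1/f = 1/dₒ + 1/dᵢ this gives W = h·(dₒ − f)/f.
W = 5.7 mm × (78900 − 11) / 11 = 5.7 × 7171.7273 ≈ 40878.845 mm = 40.8788 m.

40.88 m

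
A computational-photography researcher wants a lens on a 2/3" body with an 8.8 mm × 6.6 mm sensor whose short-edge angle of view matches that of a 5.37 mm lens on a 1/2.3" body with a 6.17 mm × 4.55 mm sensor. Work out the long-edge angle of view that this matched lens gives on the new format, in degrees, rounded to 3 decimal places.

58.921°

Equal short-edge AOV ⇒ f₂ = f₁ · 6.6/4.55 = 5.37 × 1.45055 ≈ 7.7895 mm.
Long-edge AOV on the new format = 2·arctan(8.8 / (2 × 7.7895)) = 2·arctan(0.56487) ≈ 58.9213°.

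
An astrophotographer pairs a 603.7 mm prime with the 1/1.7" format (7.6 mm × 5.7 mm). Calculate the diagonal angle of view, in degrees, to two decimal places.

Sensor diagonal = √(7.6² + 5.7²) = √90.2500 ≈ 9.5000 mm.
Angle of view α = 2·arctan(d/2f) with d = 9.5000 mm and f = 603.7 mm.
d/2f = 0.00787; arctan(0.00787) ≈ 0.4508°, so α ≈ 0.9016°.

0.90°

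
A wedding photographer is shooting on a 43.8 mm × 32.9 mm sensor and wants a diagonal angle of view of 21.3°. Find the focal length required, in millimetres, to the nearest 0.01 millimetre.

Sensor diagonal = √(43.8² + 32.9²) = √3000.8500 ≈ 54.7800 mm.
From α = 2·arctan(d/2f) we get f = d / (2·tan(α/2)).
With d = 54.7800 mm and α/2 = 10.65°, tan(α/2) ≈ 0.18805, so f ≈ 54.7800 / 0.37610 ≈ 145.6541 mm.

145.65 mm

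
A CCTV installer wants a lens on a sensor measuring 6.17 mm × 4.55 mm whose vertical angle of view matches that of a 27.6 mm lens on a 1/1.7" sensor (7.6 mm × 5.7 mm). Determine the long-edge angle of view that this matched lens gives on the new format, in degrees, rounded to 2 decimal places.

Equal vertical AOV ⇒ f₂ = f₁ · 4.55/5.7 = 27.6 × 0.79825 ≈ 22.0316 mm.
Long-edge AOV on the new format = 2·arctan(6.17 / (2 × 22.0316)) = 2·arctan(0.14003) ≈ 15.9422°.

15.94°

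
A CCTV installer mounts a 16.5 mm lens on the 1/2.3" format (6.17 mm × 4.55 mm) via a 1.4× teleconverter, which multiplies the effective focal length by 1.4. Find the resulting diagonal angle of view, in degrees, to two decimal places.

Effective focal length f = 16.5 × 1.4 = 23.1 mm.
Sensor diagonal = √(6.17² + 4.55²) = √58.7714 ≈ 7.6663 mm.
α = 2·arctan(7.666 / (2 × 23.1)) = 2·arctan(0.16594) ≈ 18.8432°.

18.84°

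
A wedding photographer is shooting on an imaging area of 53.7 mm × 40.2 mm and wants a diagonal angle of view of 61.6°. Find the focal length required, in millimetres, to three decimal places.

Sensor diagonal = √(53.7² + 40.2²) = √4499.7300 ≈ 67.0800 mm.
From α = 2·arctan(d/2f) we get f = d / (2·tan(α/2)).
With d = 67.0800 mm and α/2 = 30.8°, tan(α/2) ≈ 0.59612, so f ≈ 67.0800 / 1.19224 ≈ 56.2639 mm.

56.264 mm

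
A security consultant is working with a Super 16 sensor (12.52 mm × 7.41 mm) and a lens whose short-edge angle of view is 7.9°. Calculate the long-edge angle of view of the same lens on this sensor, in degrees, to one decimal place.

From the short-edge AOV: f = 7.41 / (2·tan(3.95°)) = 7.41 / 0.13810 ≈ 53.6568 mm.
Long-edge AOV = 2·arctan(12.52 / (2 × 53.6568)) = 2·arctan(0.11667) ≈ 13.3089°.

13.3°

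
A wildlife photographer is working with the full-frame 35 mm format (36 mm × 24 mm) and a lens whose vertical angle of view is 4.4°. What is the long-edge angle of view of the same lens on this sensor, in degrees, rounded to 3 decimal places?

From the vertical AOV: f = 24 / (2·tan(2.2°)) = 24 / 0.07683 ≈ 312.3688 mm.
Long-edge AOV = 2·arctan(36 / (2 × 312.3688)) = 2·arctan(0.05762) ≈ 6.5960°.

6.596°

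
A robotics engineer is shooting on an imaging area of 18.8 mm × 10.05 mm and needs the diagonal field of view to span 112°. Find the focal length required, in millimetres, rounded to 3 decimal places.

7.189 mm

Sensor diagonal = √(18.8² + 10.05²) = √454.4425 ≈ 21.3177 mm.
From α = 2·arctan(d/2f) we get f = d / (2·tan(α/2)).
With d = 21.3177 mm and α/2 = 56°, tan(α/2) ≈ 1.48256, so f ≈ 21.3177 / 2.96512 ≈ 7.1895 mm.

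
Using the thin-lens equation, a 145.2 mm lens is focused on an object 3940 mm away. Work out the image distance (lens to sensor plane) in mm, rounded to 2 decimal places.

150.76 mm

1/dᵢ = 1/f − 1/dₒ = 1/145.2 − 1/3940 = 0.0066332 mm⁻¹.
dᵢ = 1/0.0066332 ≈ 150.7558 mm.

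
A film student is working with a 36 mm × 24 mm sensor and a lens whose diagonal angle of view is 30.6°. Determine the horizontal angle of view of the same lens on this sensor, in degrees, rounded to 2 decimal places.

Sensor diagonal = √(36² + 24²) = √1872.0000 ≈ 43.2666 mm.
From the diagonal AOV: f = 43.2666 / (2·tan(15.3°)) = 43.2666 / 0.54714 ≈ 79.0781 mm.
Horizontal AOV = 2·arctan(36 / (2 × 79.0781)) = 2·arctan(0.22762) ≈ 25.6467°.

25.65°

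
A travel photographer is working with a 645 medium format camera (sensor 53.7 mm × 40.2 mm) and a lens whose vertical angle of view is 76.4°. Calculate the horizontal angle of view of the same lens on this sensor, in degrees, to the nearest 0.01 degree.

From the vertical AOV: f = 40.2 / (2·tan(38.2°)) = 40.2 / 1.57384 ≈ 25.5425 mm.
Horizontal AOV = 2·arctan(53.7 / (2 × 25.5425)) = 2·arctan(1.05119) ≈ 92.8590°.

92.86°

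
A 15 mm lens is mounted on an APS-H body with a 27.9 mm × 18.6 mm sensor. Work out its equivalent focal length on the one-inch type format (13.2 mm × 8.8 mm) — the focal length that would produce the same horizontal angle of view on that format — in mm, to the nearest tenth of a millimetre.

Equal angle of view means equal width/f ratio, so f₂ = f₁ · (width₂/width₁) = 15 × 13.2/27.9.
f₂ = 15 × 0.47312 ≈ 7.097 mm.

7.1 mm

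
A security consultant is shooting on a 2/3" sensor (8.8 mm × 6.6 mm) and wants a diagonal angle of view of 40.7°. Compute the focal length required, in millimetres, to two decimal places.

Sensor diagonal = √(8.8² + 6.6²) = √121.0000 ≈ 11.0000 mm.
From α = 2·arctan(d/2f) we get f = d / (2·tan(α/2)).
With d = 11.0000 mm and α/2 = 20.35°, tan(α/2) ≈ 0.37090, so f ≈ 11.0000 / 0.74181 ≈ 14.8286 mm.

14.83 mm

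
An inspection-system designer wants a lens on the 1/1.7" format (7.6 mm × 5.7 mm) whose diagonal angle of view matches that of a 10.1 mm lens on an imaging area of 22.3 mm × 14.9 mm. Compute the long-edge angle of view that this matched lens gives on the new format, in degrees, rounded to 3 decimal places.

93.454°

Sensor diagonal = √(22.3² + 14.9²) = √719.3000 ≈ 26.8198 mm.
Sensor diagonal = √(7.6² + 5.7²) = √90.2500 ≈ 9.5000 mm.
Equal diagonal AOV ⇒ f₂ = f₁ · 9.5000/26.8198 = 10.1 × 0.35422 ≈ 3.5776 mm.
Long-edge AOV on the new format = 2·arctan(7.6 / (2 × 3.5776)) = 2·arctan(1.06217) ≈ 93.4536°.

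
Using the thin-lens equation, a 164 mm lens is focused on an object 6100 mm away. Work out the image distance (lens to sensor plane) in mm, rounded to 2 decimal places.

1/dᵢ = 1/f − 1/dₒ = 1/164 − 1/6100 = 0.0059336 mm⁻¹.
dᵢ = 1/0.0059336 ≈ 168.5310 mm.

168.53 mm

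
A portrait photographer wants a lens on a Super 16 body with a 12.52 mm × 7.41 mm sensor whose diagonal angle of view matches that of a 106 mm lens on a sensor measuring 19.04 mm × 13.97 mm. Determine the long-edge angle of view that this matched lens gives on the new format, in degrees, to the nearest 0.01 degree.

10.95°

Sensor diagonal = √(19.04² + 13.97²) = √557.6825 ≈ 23.6153 mm.
Sensor diagonal = √(12.52² + 7.41²) = √211.6585 ≈ 14.5485 mm.
Equal diagonal AOV ⇒ f₂ = f₁ · 14.5485/23.6153 = 106 × 0.61606 ≈ 65.3026 mm.
Long-edge AOV on the new format = 2·arctan(12.52 / (2 × 65.3026)) = 2·arctan(0.09586) ≈ 10.9515°.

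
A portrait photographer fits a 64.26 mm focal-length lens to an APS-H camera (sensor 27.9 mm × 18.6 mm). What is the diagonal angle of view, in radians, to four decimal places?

Sensor diagonal = √(27.9² + 18.6²) = √1124.3700 ≈ 33.5316 mm.
Angle of view α = 2·arctan(d/2f) with d = 33.5316 mm and f = 64.26 mm.
d/2f = 0.26091; arctan(0.26091) ≈ 0.2552 rad, so α ≈ 0.5104 rad.

0.5104 rad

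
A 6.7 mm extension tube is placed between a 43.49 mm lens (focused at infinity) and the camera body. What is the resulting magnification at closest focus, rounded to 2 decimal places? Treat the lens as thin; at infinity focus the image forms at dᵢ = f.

The tube moves the image plane from f to f + e, so dᵢ = 43.49 + 6.7 = 50.19 mm. Focus is achieved when 1/f = 1/dₒ + 1/dᵢ, giving dₒ = 1/(1/f − 1/(f+e)).
Magnification m = dᵢ/dₒ = (f+e)·(1/f − 1/(f+e)) = e/f = 6.7/43.49 ≈ 0.1541.

0.15×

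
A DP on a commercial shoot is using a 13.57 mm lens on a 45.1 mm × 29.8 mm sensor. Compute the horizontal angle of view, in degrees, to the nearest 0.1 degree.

Angle of view α = 2·arctan(w/2f) with w = 45.1 mm and f = 13.57 mm.
w/2f = 1.66175; arctan(1.66175) ≈ 58.9616°, so α ≈ 117.9231°.

117.9°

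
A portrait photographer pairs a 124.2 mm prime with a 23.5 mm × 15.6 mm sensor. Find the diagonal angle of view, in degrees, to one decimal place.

13.0°

Sensor diagonal = √(23.5² + 15.6²) = √795.6100 ≈ 28.2066 mm.
Angle of view α = 2·arctan(d/2f) with d = 28.2066 mm and f = 124.2 mm.
d/2f = 0.11355; arctan(0.11355) ≈ 6.4784°, so α ≈ 12.9567°.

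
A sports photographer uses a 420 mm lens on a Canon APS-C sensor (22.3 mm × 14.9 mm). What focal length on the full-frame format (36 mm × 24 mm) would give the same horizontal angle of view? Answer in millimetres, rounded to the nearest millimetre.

678 mm

Equal angle of view means equal width/f ratio, so f₂ = f₁ · (width₂/width₁) = 420 × 36/22.3.
f₂ = 420 × 1.61435 ≈ 678.027 mm.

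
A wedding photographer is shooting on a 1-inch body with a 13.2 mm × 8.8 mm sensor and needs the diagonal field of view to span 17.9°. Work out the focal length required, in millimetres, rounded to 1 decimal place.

Sensor diagonal = √(13.2² + 8.8²) = √251.6800 ≈ 15.8644 mm.
From α = 2·arctan(d/2f) we get f = d / (2·tan(α/2)).
With d = 15.8644 mm and α/2 = 8.95°, tan(α/2) ≈ 0.15749, so f ≈ 15.8644 / 0.31498 ≈ 50.3665 mm.

50.4 mm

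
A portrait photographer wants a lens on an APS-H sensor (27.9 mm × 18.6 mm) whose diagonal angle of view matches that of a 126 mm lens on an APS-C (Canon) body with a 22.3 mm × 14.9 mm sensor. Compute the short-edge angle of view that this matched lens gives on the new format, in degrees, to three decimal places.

6.757°

Sensor diagonal = √(22.3² + 14.9²) = √719.3000 ≈ 26.8198 mm.
Sensor diagonal = √(27.9² + 18.6²) = √1124.3700 ≈ 33.5316 mm.
Equal diagonal AOV ⇒ f₂ = f₁ · 33.5316/26.8198 = 126 × 1.25026 ≈ 157.5325 mm.
Short-edge AOV on the new format = 2·arctan(18.6 / (2 × 157.5325)) = 2·arctan(0.05904) ≈ 6.7571°.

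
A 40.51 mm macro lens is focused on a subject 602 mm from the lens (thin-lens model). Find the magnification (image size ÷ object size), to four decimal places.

Thin lens: 1/f = 1/dₒ + 1/dᵢ → 1/dᵢ = 1/40.51 − 1/602 = 0.0230241 mm⁻¹, so dᵢ ≈ 43.4327 mm.
Magnification m = dᵢ/dₒ = 43.4327/602 ≈ 0.07215.

0.0721×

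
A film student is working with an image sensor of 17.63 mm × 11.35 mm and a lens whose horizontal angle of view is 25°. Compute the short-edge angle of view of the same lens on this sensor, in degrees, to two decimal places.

From the horizontal AOV: f = 17.63 / (2·tan(12.5°)) = 17.63 / 0.44339 ≈ 39.7619 mm.
Short-edge AOV = 2·arctan(11.35 / (2 × 39.7619)) = 2·arctan(0.14272) ≈ 16.2453°.

16.25°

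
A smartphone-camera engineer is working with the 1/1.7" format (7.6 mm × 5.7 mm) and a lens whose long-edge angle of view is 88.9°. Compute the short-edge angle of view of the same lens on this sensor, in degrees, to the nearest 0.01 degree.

72.69°

From the long-edge AOV: f = 7.6 / (2·tan(44.45°)) = 7.6 / 1.96197 ≈ 3.8737 mm.
Short-edge AOV = 2·arctan(5.7 / (2 × 3.8737)) = 2·arctan(0.73574) ≈ 72.6866°.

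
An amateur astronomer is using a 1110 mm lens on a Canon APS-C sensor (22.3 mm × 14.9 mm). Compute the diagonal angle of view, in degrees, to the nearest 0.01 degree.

Sensor diagonal = √(22.3² + 14.9²) = √719.3000 ≈ 26.8198 mm.
Angle of view α = 2·arctan(d/2f) with d = 26.8198 mm and f = 1110 mm.
d/2f = 0.01208; arctan(0.01208) ≈ 0.6922°, so α ≈ 1.3843°.

1.38°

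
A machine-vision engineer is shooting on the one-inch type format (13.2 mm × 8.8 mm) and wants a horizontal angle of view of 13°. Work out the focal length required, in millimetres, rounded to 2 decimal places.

From α = 2·arctan(w/2f) we get f = w / (2·tan(α/2)).
With w = 13.2 mm and α/2 = 6.5°, tan(α/2) ≈ 0.11394, so f ≈ 13.2 / 0.22787 ≈ 57.9275 mm.

57.93 mm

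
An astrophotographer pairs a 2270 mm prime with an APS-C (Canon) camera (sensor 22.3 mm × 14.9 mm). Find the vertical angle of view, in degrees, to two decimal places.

0.38°

Angle of view α = 2·arctan(h/2f) with h = 14.9 mm and f = 2270 mm.
h/2f = 0.00328; arctan(0.00328) ≈ 0.1880°, so α ≈ 0.3761°.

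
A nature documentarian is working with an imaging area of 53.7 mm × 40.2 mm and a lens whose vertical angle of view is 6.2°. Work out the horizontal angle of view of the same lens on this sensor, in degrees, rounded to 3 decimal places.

8.276°

From the vertical AOV: f = 40.2 / (2·tan(3.1°)) = 40.2 / 0.10832 ≈ 371.1359 mm.
Horizontal AOV = 2·arctan(53.7 / (2 × 371.1359)) = 2·arctan(0.07235) ≈ 8.2758°.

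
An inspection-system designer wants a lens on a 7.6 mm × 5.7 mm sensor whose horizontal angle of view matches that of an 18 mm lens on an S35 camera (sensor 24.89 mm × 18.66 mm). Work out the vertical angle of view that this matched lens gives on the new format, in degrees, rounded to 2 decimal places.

Equal horizontal AOV ⇒ f₂ = f₁ · 7.6/24.89 = 18 × 0.30534 ≈ 5.4962 mm.
Vertical AOV on the new format = 2·arctan(5.7 / (2 × 5.4962)) = 2·arctan(0.51854) ≈ 54.8172°.

54.82°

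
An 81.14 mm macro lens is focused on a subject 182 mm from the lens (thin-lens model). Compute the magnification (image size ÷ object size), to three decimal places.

0.804×

Thin lens: 1/f = 1/dₒ + 1/dᵢ → 1/dᵢ = 1/81.14 − 1/182 = 0.0068299 mm⁻¹, so dᵢ ≈ 146.4156 mm.
Magnification m = dᵢ/dₒ = 146.4156/182 ≈ 0.80448.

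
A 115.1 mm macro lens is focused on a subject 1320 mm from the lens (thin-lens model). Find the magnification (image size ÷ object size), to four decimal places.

0.0955×

Thin lens: 1/f = 1/dₒ + 1/dᵢ → 1/dᵢ = 1/115.1 − 1/1320 = 0.0079305 mm⁻¹, so dᵢ ≈ 126.0951 mm.
Magnification m = dᵢ/dₒ = 126.0951/1320 ≈ 0.09553.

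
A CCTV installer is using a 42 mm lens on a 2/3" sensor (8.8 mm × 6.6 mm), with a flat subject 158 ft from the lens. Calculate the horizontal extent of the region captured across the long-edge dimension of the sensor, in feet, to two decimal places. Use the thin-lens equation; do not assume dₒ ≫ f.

dₒ: 158 ft × 304.8 mm/ft = 48158.40 mm.
Similar triangles through the lens centre give W/dₒ = w/dᵢ; with 1/f = 1/dₒ + 1/dᵢ this gives W = w·(dₒ − f)/f.
W = 8.8 mm × (48158.4 − 42) / 42 = 8.8 × 1145.6285 ≈ 10081.531 mm = 10081.531/304.8 ft = 33.0759 ft.

33.08 ft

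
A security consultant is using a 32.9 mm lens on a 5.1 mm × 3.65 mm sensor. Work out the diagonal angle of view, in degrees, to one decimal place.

Sensor diagonal = √(5.1² + 3.65²) = √39.3325 ≈ 6.2716 mm.
Angle of view α = 2·arctan(d/2f) with d = 6.2716 mm and f = 32.9 mm.
d/2f = 0.09531; arctan(0.09531) ≈ 5.4446°, so α ≈ 10.8891°.

10.9°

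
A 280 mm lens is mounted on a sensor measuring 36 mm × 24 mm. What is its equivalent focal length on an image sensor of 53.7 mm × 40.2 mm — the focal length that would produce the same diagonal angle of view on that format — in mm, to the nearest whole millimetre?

Sensor diagonal = √(36² + 24²) = √1872.0000 ≈ 43.2666 mm.
Sensor diagonal = √(53.7² + 40.2²) = √4499.7300 ≈ 67.0800 mm.
Equal angle of view means equal diagonal/f ratio, so f₂ = f₁ · (diagonal₂/diagonal₁) = 280 × 67.0800/43.2666.
f₂ = 280 × 1.55039 ≈ 434.109 mm.

434 mm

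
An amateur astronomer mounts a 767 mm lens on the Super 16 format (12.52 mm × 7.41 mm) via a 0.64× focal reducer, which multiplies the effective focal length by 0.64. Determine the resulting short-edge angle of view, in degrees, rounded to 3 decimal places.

Effective focal length f = 767 × 0.64 = 490.88 mm.
α = 2·arctan(7.41 / (2 × 490.88)) = 2·arctan(0.00755) ≈ 0.8649°.

0.865°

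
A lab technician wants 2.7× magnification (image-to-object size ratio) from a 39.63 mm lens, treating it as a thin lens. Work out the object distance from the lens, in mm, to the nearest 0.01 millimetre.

54.31 mm

With m = dᵢ/dₒ and 1/f = 1/dₒ + 1/dᵢ, substituting dᵢ = m·dₒ gives 1/f = (1 + 1/m)/dₒ, hence dₒ = f·(1 + 1/m).
dₒ = 39.63 × (1 + 1/2.7) = 39.63 × 1.37037 ≈ 54.308 mm.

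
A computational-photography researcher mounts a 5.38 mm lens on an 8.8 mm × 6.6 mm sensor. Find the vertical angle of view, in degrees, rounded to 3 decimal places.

Angle of view α = 2·arctan(h/2f) with h = 6.6 mm and f = 5.38 mm.
h/2f = 0.61338; arctan(0.61338) ≈ 31.5242°, so α ≈ 63.0485°.

63.048°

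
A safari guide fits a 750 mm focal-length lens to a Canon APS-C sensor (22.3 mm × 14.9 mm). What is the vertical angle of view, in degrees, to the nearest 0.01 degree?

Angle of view α = 2·arctan(h/2f) with h = 14.9 mm and f = 750 mm.
h/2f = 0.00993; arctan(0.00993) ≈ 0.5691°, so α ≈ 1.1382°.

1.14°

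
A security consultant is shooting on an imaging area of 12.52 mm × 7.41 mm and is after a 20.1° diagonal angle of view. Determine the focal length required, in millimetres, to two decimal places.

Sensor diagonal = √(12.52² + 7.41²) = √211.6585 ≈ 14.5485 mm.
From α = 2·arctan(d/2f) we get f = d / (2·tan(α/2)).
With d = 14.5485 mm and α/2 = 10.05°, tan(α/2) ≈ 0.17723, so f ≈ 14.5485 / 0.35445 ≈ 41.0448 mm.

41.04 mm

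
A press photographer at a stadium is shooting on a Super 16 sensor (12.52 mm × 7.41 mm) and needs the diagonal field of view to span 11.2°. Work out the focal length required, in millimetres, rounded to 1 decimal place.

Sensor diagonal = √(12.52² + 7.41²) = √211.6585 ≈ 14.5485 mm.
From α = 2·arctan(d/2f) we get f = d / (2·tan(α/2)).
With d = 14.5485 mm and α/2 = 5.6°, tan(α/2) ≈ 0.09805, so f ≈ 14.5485 / 0.19610 ≈ 74.1885 mm.

74.2 mm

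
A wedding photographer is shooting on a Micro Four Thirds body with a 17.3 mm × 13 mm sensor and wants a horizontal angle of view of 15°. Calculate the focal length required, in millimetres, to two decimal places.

65.70 mm

From α = 2·arctan(w/2f) we get f = w / (2·tan(α/2)).
With w = 17.3 mm and α/2 = 7.5°, tan(α/2) ≈ 0.13165, so f ≈ 17.3 / 0.26330 ≈ 65.7033 mm.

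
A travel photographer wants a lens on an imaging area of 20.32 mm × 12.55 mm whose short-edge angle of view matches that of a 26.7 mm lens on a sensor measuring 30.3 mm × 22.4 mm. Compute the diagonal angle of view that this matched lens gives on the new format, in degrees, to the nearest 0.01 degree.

77.20°

Equal short-edge AOV ⇒ f₂ = f₁ · 12.55/22.4 = 26.7 × 0.56027 ≈ 14.9592 mm.
Sensor diagonal = √(20.32² + 12.55²) = √570.4049 ≈ 23.8832 mm.
Diagonal AOV on the new format = 2·arctan(23.8832 / (2 × 14.9592)) = 2·arctan(0.79828) ≈ 77.1993°.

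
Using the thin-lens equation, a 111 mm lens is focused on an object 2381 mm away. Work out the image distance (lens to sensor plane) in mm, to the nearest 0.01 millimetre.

1/dᵢ = 1/f − 1/dₒ = 1/111 − 1/2381 = 0.0085890 mm⁻¹.
dᵢ = 1/0.0085890 ≈ 116.4278 mm.

116.43 mm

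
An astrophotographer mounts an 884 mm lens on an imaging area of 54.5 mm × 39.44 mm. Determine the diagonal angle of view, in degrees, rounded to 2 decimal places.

Sensor diagonal = √(54.5² + 39.44²) = √4525.7636 ≈ 67.2738 mm.
Angle of view α = 2·arctan(d/2f) with d = 67.2738 mm and f = 884 mm.
d/2f = 0.03805; arctan(0.03805) ≈ 2.1791°, so α ≈ 4.3582°.

4.36°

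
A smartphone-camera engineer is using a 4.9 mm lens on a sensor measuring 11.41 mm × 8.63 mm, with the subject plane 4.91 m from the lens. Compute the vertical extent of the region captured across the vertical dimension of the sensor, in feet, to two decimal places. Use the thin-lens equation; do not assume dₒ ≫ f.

dₒ: 4.91 m = 4910 mm.
Similar triangles through the lens centre give W/dₒ = h/dᵢ; with 1/f = 1/dₒ + 1/dᵢ this gives W = h·(dₒ − f)/f.
W = 8.63 mm × (4910 − 4.9) / 4.9 = 8.63 × 1001.0408 ≈ 8638.982 mm = 8638.982/304.8 ft = 28.3431 ft.

28.34 ft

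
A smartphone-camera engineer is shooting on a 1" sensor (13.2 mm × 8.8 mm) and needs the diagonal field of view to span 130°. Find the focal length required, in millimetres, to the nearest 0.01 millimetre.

3.70 mm

Sensor diagonal = √(13.2² + 8.8²) = √251.6800 ≈ 15.8644 mm.
From α = 2·arctan(d/2f) we get f = d / (2·tan(α/2)).
With d = 15.8644 mm and α/2 = 65°, tan(α/2) ≈ 2.14451, so f ≈ 15.8644 / 4.28901 ≈ 3.6989 mm.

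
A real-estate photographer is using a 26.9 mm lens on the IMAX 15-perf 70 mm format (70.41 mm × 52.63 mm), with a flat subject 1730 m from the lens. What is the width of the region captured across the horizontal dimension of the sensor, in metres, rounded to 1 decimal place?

4528.2 m

dₒ: 1730 m = 1.73e+06 mm.
Similar triangles through the lens centre give W/dₒ = w/dᵢ; with 1/f = 1/dₒ + 1/dᵢ this gives W = w·(dₒ − f)/f.
W = 70.41 mm × (1.73e+06 − 26.9) / 26.9 = 70.41 × 64311.2677 ≈ 4528156.356 mm = 4528.16 m.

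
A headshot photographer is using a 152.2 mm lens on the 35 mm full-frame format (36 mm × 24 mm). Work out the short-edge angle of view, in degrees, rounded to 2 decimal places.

Angle of view α = 2·arctan(h/2f) with h = 24 mm and f = 152.2 mm.
h/2f = 0.07884; arctan(0.07884) ≈ 4.5081°, so α ≈ 9.0162°.

9.02°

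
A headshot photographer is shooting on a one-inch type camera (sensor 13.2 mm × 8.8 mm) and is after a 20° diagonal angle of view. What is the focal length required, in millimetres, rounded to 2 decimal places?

44.99 mm

Sensor diagonal = √(13.2² + 8.8²) = √251.6800 ≈ 15.8644 mm.
From α = 2·arctan(d/2f) we get f = d / (2·tan(α/2)).
With d = 15.8644 mm and α/2 = 10°, tan(α/2) ≈ 0.17633, so f ≈ 15.8644 / 0.35265 ≈ 44.9858 mm.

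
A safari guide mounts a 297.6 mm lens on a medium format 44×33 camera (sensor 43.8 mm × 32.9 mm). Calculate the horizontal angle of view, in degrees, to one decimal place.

8.4°

Angle of view α = 2·arctan(w/2f) with w = 43.8 mm and f = 297.6 mm.
w/2f = 0.07359; arctan(0.07359) ≈ 4.2087°, so α ≈ 8.4175°.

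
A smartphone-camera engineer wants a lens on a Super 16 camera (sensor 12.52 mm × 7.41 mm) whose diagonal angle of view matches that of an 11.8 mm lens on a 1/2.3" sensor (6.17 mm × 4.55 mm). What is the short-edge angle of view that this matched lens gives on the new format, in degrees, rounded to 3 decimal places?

Sensor diagonal = √(6.17² + 4.55²) = √58.7714 ≈ 7.6663 mm.
Sensor diagonal = √(12.52² + 7.41²) = √211.6585 ≈ 14.5485 mm.
Equal diagonal AOV ⇒ f₂ = f₁ · 14.5485/7.6663 = 11.8 × 1.89773 ≈ 22.3932 mm.
Short-edge AOV on the new format = 2·arctan(7.41 / (2 × 22.3932)) = 2·arctan(0.16545) ≈ 18.7892°.

18.789°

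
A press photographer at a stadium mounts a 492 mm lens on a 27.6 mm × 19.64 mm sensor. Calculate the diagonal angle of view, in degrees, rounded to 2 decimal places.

Sensor diagonal = √(27.6² + 19.64²) = √1147.4896 ≈ 33.8746 mm.
Angle of view α = 2·arctan(d/2f) with d = 33.8746 mm and f = 492 mm.
d/2f = 0.03443; arctan(0.03443) ≈ 1.9717°, so α ≈ 3.9433°.

3.94°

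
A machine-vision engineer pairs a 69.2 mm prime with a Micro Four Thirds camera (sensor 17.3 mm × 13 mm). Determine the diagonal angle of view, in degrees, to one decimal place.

17.8°

Sensor diagonal = √(17.3² + 13²) = √468.2900 ≈ 21.6400 mm.
Angle of view α = 2·arctan(d/2f) with d = 21.6400 mm and f = 69.2 mm.
d/2f = 0.15636; arctan(0.15636) ≈ 8.8867°, so α ≈ 17.7734°.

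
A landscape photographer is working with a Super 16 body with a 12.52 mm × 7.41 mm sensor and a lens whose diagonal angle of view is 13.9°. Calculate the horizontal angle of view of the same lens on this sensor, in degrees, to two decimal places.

Sensor diagonal = √(12.52² + 7.41²) = √211.6585 ≈ 14.5485 mm.
From the diagonal AOV: f = 14.5485 / (2·tan(6.95°)) = 14.5485 / 0.24380 ≈ 59.6744 mm.
Horizontal AOV = 2·arctan(12.52 / (2 × 59.6744)) = 2·arctan(0.10490) ≈ 11.9771°.

11.98°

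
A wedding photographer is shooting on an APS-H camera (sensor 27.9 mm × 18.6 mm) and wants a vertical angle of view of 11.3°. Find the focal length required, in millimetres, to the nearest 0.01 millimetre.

From α = 2·arctan(h/2f) we get f = h / (2·tan(α/2)).
With h = 18.6 mm and α/2 = 5.65°, tan(α/2) ≈ 0.09893, so f ≈ 18.6 / 0.19786 ≈ 94.0040 mm.

94.00 mm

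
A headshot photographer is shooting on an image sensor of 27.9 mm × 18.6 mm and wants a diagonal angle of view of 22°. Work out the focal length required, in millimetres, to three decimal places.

86.253 mm

Sensor diagonal = √(27.9² + 18.6²) = √1124.3700 ≈ 33.5316 mm.
From α = 2·arctan(d/2f) we get f = d / (2·tan(α/2)).
With d = 33.5316 mm and α/2 = 11°, tan(α/2) ≈ 0.19438, so f ≈ 33.5316 / 0.38876 ≈ 86.2526 mm.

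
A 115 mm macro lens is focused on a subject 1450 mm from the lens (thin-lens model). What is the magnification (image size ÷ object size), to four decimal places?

0.0861×

Thin lens: 1/f = 1/dₒ + 1/dᵢ → 1/dᵢ = 1/115 − 1/1450 = 0.0080060 mm⁻¹, so dᵢ ≈ 124.9064 mm.
Magnification m = dᵢ/dₒ = 124.9064/1450 ≈ 0.08614.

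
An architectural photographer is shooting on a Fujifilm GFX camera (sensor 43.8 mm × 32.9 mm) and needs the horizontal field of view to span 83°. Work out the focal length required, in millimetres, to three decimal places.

From α = 2·arctan(w/2f) we get f = w / (2·tan(α/2)).
With w = 43.8 mm and α/2 = 41.5°, tan(α/2) ≈ 0.88473, so f ≈ 43.8 / 1.76945 ≈ 24.7534 mm.

24.753 mm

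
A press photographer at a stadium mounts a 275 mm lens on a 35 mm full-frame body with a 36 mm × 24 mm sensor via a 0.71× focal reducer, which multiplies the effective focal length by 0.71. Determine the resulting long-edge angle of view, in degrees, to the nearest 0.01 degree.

Effective focal length f = 275 × 0.71 = 195.25 mm.
α = 2·arctan(36 / (2 × 195.25)) = 2·arctan(0.09219) ≈ 10.5344°.

10.53°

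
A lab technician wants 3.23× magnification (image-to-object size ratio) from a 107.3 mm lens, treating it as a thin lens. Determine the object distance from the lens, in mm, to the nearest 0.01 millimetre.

140.52 mm

With m = dᵢ/dₒ and 1/f = 1/dₒ + 1/dᵢ, substituting dᵢ = m·dₒ gives 1/f = (1 + 1/m)/dₒ, hence dₒ = f·(1 + 1/m).
dₒ = 107.3 × (1 + 1/3.23) = 107.3 × 1.30960 ≈ 140.520 mm.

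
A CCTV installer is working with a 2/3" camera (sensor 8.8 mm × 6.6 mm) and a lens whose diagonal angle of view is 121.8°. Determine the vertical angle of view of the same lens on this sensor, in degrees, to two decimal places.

Sensor diagonal = √(8.8² + 6.6²) = √121.0000 ≈ 11.0000 mm.
From the diagonal AOV: f = 11.0000 / (2·tan(60.9°)) = 11.0000 / 3.59329 ≈ 3.0613 mm.
Vertical AOV = 2·arctan(6.6 / (2 × 3.0613)) = 2·arctan(1.07799) ≈ 94.2986°.

94.30°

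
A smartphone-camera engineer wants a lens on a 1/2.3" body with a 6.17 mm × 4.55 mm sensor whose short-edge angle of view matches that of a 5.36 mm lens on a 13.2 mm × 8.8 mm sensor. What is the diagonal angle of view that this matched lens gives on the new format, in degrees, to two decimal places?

Equal short-edge AOV ⇒ f₂ = f₁ · 4.55/8.8 = 5.36 × 0.51705 ≈ 2.7714 mm.
Sensor diagonal = √(6.17² + 4.55²) = √58.7714 ≈ 7.6663 mm.
Diagonal AOV on the new format = 2·arctan(7.6663 / (2 × 2.7714)) = 2·arctan(1.38312) ≈ 108.2659°.

108.27°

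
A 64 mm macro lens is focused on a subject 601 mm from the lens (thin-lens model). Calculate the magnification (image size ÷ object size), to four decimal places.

0.1192×

Thin lens: 1/f = 1/dₒ + 1/dᵢ → 1/dᵢ = 1/64 − 1/601 = 0.0139611 mm⁻¹, so dᵢ ≈ 71.6276 mm.
Magnification m = dᵢ/dₒ = 71.6276/601 ≈ 0.11918.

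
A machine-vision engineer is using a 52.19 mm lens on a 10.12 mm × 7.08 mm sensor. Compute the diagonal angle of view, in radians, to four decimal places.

Sensor diagonal = √(10.12² + 7.08²) = √152.5408 ≈ 12.3507 mm.
Angle of view α = 2·arctan(d/2f) with d = 12.3507 mm and f = 52.19 mm.
d/2f = 0.11832; arctan(0.11832) ≈ 0.1178 rad, so α ≈ 0.2356 rad.

0.2356 rad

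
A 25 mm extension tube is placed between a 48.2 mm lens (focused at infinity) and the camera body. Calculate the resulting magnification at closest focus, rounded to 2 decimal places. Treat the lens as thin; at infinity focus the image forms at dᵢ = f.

The tube moves the image plane from f to f + e, so dᵢ = 48.2 + 25 = 73.2 mm. Focus is achieved when 1/f = 1/dₒ + 1/dᵢ, giving dₒ = 1/(1/f − 1/(f+e)).
Magnification m = dᵢ/dₒ = (f+e)·(1/f − 1/(f+e)) = e/f = 25/48.2 ≈ 0.5187.

0.52×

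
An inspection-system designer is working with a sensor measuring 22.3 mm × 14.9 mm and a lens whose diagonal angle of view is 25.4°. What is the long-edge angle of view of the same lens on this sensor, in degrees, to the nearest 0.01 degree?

Sensor diagonal = √(22.3² + 14.9²) = √719.3000 ≈ 26.8198 mm.
From the diagonal AOV: f = 26.8198 / (2·tan(12.7°)) = 26.8198 / 0.45072 ≈ 59.5043 mm.
Long-edge AOV = 2·arctan(22.3 / (2 × 59.5043)) = 2·arctan(0.18738) ≈ 21.2262°.

21.23°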